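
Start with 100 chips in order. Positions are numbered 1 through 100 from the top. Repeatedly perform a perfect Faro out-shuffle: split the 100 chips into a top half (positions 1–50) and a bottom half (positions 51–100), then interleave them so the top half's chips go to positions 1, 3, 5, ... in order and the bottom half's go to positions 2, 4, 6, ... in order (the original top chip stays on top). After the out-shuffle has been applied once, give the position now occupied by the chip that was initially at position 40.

Track the chip's position through each out-shuffle:
40 → 79

79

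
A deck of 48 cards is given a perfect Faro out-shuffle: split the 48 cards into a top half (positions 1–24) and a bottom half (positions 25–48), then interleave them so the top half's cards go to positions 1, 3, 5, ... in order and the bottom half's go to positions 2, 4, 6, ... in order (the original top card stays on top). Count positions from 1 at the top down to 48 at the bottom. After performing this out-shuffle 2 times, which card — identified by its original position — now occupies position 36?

45

Work backwards from position 36, undoing one out-shuffle at a time:
36 ← 42 ← 45
So the card now at position 36 started at position 45.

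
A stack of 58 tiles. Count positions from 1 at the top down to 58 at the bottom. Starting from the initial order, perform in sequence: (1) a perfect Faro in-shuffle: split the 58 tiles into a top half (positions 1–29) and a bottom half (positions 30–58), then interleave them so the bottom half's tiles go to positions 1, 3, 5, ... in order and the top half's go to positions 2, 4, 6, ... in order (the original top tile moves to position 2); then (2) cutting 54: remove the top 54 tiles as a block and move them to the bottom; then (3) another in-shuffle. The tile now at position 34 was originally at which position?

Undo the operations in reverse order, starting from position 34:
  undo op 3 (in-shuffle, from top half): 34 ← 17
  undo op 2 (cut 54): 17 ← 13
  undo op 1 (in-shuffle, from bottom half): 13 ← 36
So the tile at position 34 came from original position 36.

36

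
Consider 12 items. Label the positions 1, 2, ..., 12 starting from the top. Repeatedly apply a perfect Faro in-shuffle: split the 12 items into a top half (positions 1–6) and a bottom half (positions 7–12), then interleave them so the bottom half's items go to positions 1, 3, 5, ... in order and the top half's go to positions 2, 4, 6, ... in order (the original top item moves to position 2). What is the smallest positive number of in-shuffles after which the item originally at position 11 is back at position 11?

12

Follow position 11 under repeated in-shuffles:
11 → 9 → 5 → 10 → 7 → 1 → 2 → 4 → 8 → 3 → 6 → 12 → 11
It first returns after 12 in-shuffles.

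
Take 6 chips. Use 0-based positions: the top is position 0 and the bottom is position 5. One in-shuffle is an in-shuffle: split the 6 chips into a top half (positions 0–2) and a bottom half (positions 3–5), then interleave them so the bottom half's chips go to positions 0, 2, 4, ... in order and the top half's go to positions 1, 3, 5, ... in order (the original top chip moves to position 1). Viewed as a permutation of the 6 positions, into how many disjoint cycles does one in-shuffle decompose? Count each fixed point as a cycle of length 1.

2

Trace each unvisited position around until it returns:
(0 1 3) (2 5 4)
2 cycles in total.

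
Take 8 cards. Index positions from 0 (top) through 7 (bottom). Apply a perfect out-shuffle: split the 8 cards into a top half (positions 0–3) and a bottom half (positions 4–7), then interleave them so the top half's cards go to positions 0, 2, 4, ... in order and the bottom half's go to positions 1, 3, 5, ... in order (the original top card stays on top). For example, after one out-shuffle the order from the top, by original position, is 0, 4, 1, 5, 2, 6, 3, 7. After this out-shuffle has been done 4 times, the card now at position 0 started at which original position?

Work backwards from position 0, undoing one out-shuffle at a time:
0 ← 0 ← 0 ← 0 ← 0
So the card now at position 0 started at position 0.

0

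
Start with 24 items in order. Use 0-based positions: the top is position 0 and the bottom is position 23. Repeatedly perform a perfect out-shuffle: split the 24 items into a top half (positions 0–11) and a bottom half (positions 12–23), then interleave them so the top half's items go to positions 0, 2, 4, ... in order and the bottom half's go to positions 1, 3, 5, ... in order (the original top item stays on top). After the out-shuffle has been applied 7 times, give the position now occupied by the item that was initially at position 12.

Track the item's position through each out-shuffle:
12 → 1 → 2 → 4 → 8 → 16 → 9 → 18

18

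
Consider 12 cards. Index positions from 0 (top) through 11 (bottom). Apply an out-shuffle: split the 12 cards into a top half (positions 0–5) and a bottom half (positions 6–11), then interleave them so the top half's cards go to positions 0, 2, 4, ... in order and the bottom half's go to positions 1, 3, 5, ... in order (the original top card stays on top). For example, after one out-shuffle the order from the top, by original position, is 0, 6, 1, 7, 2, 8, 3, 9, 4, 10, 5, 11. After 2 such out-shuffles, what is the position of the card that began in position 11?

Position 11 is a fixed point of every out-shuffle, so the card never moves.

11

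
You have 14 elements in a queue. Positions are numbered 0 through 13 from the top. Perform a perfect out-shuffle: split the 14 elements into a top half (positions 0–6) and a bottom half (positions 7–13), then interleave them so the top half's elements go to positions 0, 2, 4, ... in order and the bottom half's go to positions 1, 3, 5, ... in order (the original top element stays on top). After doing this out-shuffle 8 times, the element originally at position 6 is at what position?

Track the element's position through each out-shuffle:
6 → 12 → 11 → 9 → 5 → 10 → 7 → 1 → 2

2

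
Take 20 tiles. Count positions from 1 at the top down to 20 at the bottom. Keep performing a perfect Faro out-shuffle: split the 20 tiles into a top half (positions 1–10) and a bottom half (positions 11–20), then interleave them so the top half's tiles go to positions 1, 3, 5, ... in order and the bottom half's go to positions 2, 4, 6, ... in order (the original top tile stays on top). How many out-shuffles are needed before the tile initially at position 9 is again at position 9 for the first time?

Follow position 9 under repeated out-shuffles:
9 → 17 → 14 → 8 → 15 → 10 → 19 → 18 → 16 → 12 → 4 → 7 → 13 → 6 → 11 → 2 → 3 → 5 → 9
It first returns after 18 out-shuffles.

18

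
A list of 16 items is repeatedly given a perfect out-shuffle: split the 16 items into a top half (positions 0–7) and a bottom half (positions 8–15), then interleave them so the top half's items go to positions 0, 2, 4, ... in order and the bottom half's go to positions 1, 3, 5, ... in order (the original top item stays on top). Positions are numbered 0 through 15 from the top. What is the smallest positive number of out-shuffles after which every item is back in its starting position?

4

The out-shuffle permutes the 16 positions with cycle lengths [1, 1, 2, 4, 4, 4].
Every item is home exactly when every cycle has completed a whole number of laps, i.e. after lcm(1, 2, 4) = 4 out-shuffles.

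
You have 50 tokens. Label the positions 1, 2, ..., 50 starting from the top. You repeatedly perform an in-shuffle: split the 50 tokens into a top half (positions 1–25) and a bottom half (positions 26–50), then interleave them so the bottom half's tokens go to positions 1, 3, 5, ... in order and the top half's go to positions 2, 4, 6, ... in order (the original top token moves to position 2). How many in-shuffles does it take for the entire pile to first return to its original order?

The in-shuffle permutes the 50 positions with cycle lengths [2, 8, 8, 8, 8, 8, 8].
Every token is home exactly when every cycle has completed a whole number of laps, i.e. after lcm(2, 8) = 8 in-shuffles.

8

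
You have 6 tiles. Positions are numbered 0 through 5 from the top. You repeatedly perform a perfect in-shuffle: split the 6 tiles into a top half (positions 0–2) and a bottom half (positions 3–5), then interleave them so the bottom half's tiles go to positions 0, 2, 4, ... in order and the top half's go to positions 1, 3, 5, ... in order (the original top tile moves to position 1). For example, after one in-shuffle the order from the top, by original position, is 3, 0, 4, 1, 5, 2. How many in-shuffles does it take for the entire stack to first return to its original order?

3

The in-shuffle permutes the 6 positions with cycle lengths [3, 3].
Every tile is home exactly when every cycle has completed a whole number of laps, i.e. after lcm(3) = 3 in-shuffles.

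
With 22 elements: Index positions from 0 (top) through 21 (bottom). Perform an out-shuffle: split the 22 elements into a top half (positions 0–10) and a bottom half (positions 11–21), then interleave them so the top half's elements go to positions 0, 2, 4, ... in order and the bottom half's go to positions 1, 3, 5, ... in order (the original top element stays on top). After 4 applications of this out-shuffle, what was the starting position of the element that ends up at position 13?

10

Work backwards from position 13, undoing one out-shuffle at a time:
13 ← 17 ← 19 ← 20 ← 10
So the element now at position 13 started at position 10.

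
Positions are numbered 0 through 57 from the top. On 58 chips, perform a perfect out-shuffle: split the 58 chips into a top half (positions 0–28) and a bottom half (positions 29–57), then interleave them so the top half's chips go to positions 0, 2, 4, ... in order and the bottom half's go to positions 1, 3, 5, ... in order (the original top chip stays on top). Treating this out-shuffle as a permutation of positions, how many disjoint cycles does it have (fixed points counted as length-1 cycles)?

Trace each unvisited position around until it returns:
(0) (1 2 4 8 16 32 ... len 18) (3 6 12 24 48 39 ... len 18) (5 10 20 40 23 46 ... len 18) (19 38) (57)
6 cycles in total.

6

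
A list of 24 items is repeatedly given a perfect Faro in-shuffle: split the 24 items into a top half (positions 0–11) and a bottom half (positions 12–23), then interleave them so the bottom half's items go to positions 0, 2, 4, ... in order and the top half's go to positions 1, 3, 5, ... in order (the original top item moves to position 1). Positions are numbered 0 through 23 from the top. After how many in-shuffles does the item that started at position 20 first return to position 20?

20

Follow position 20 under repeated in-shuffles:
20 → 16 → 8 → 17 → 10 → 21 → 18 → 12 → 0 → 1 → 3 → 7 → 15 → 6 → 13 → 2 → 5 → 11 → 23 → 22 → 20
It first returns after 20 in-shuffles.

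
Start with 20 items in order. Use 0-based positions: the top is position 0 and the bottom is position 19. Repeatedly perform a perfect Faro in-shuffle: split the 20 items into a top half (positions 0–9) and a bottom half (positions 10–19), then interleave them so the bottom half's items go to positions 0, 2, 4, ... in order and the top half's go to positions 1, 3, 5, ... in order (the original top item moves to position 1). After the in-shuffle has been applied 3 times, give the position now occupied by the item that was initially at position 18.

4

Track the item's position through each in-shuffle:
18 → 16 → 12 → 4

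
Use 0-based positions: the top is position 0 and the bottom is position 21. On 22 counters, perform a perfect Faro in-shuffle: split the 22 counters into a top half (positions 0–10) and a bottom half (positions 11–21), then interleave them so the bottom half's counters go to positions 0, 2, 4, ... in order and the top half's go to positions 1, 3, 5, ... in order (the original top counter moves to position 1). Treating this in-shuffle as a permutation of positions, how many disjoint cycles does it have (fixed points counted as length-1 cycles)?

2

Trace each unvisited position around until it returns:
(0 1 3 7 15 8 ... len 11) (4 9 19 16 10 21 ... len 11)
2 cycles in total.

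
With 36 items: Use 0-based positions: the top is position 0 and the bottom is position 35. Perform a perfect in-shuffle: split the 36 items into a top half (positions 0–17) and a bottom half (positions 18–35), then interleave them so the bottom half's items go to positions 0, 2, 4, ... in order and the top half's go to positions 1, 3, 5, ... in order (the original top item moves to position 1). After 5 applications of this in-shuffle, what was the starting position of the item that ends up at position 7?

Work backwards from position 7, undoing one in-shuffle at a time:
7 ← 3 ← 1 ← 0 ← 18 ← 27
So the item now at position 7 started at position 27.

27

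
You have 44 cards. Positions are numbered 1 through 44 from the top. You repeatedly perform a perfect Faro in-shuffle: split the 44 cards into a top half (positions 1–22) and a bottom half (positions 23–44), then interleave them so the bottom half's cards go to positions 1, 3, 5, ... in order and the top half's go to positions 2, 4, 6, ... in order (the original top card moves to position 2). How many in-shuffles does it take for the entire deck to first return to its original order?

The in-shuffle permutes the 44 positions with cycle lengths [2, 4, 4, 4, 6, 12, 12].
Every card is home exactly when every cycle has completed a whole number of laps, i.e. after lcm(2, 4, 6, 12) = 12 in-shuffles.

12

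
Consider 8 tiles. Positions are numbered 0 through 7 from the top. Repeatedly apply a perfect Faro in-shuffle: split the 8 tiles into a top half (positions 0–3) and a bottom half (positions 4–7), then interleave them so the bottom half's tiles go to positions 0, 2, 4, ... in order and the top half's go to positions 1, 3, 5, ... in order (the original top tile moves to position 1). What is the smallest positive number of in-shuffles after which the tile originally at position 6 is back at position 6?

6

Follow position 6 under repeated in-shuffles:
6 → 4 → 0 → 1 → 3 → 7 → 6
It first returns after 6 in-shuffles.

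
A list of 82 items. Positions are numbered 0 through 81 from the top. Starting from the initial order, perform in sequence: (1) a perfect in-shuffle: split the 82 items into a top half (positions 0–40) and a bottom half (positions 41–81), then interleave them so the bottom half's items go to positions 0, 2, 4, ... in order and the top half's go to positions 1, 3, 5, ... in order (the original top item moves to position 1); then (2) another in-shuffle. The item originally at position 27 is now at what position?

Track the item from position 27 forward through each operation:
  after op 1 (in-shuffle): 27 → 55
  after op 2 (in-shuffle): 55 → 28

28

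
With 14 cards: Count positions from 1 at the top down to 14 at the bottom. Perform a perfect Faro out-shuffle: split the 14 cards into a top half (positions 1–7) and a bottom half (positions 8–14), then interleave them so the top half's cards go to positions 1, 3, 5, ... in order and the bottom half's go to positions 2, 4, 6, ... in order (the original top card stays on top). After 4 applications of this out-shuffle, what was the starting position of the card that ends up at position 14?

14

Work backwards from position 14, undoing one out-shuffle at a time:
14 ← 14 ← 14 ← 14 ← 14
So the card now at position 14 started at position 14.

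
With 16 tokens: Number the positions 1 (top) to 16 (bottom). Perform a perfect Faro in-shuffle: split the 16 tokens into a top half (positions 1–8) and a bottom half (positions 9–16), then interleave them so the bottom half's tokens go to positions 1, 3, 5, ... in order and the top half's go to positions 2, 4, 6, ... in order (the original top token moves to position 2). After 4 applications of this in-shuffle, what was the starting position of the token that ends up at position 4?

13

Work backwards from position 4, undoing one in-shuffle at a time:
4 ← 2 ← 1 ← 9 ← 13
So the token now at position 4 started at position 13.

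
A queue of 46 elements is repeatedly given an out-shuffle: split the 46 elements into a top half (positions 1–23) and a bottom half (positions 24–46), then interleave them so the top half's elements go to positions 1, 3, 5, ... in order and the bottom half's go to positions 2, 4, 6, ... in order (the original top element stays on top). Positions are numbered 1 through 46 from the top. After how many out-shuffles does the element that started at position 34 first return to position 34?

Follow position 34 under repeated out-shuffles:
34 → 22 → 43 → 40 → 34
It first returns after 4 out-shuffles.

4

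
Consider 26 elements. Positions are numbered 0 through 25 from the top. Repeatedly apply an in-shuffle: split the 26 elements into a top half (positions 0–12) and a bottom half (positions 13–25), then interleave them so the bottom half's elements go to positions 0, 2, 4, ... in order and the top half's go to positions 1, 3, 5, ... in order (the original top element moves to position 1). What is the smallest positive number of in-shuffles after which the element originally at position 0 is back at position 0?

18

Follow position 0 under repeated in-shuffles:
0 → 1 → 3 → 7 → 15 → 4 → 9 → 19 → 12 → 25 → 24 → 22 → 18 → 10 → 21 → 16 → 6 → 13 → 0
It first returns after 18 in-shuffles.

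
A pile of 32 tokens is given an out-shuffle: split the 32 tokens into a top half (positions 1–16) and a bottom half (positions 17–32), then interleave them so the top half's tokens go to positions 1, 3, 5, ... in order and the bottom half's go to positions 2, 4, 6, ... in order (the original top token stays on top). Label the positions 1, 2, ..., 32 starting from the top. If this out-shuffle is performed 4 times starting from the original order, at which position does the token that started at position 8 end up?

20

Track the token's position through each out-shuffle:
8 → 15 → 29 → 26 → 20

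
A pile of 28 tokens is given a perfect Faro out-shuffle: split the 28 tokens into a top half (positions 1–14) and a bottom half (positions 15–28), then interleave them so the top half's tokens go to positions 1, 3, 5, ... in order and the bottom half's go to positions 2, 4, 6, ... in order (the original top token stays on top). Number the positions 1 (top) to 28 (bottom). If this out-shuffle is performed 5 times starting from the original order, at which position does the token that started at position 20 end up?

Track the token's position through each out-shuffle:
20 → 12 → 23 → 18 → 8 → 15

15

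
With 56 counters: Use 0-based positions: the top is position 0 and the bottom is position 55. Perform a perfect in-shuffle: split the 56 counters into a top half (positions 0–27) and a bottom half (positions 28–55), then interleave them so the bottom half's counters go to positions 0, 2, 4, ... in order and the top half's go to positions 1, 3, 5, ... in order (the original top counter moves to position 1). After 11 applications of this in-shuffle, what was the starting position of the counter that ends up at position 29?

20

Work backwards from position 29, undoing one in-shuffle at a time:
29 ← 14 ← 35 ← 17 ← 8 ← 32 ← 44 ← 50 ← 53 ← 26 ← 41 ← 20
So the counter now at position 29 started at position 20.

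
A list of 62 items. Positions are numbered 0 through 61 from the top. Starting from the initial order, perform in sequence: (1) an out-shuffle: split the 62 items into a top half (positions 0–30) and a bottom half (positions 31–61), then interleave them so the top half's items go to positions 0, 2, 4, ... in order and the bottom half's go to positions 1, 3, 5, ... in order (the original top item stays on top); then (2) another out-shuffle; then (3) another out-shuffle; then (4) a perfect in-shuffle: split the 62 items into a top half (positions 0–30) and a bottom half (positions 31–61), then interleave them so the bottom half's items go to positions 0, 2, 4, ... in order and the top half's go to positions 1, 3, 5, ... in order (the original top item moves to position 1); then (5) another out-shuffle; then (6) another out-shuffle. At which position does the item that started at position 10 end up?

Track the item from position 10 forward through each operation:
  after op 1 (out-shuffle): 10 → 20
  after op 2 (out-shuffle): 20 → 40
  after op 3 (out-shuffle): 40 → 19
  after op 4 (in-shuffle): 19 → 39
  after op 5 (out-shuffle): 39 → 17
  after op 6 (out-shuffle): 17 → 34

34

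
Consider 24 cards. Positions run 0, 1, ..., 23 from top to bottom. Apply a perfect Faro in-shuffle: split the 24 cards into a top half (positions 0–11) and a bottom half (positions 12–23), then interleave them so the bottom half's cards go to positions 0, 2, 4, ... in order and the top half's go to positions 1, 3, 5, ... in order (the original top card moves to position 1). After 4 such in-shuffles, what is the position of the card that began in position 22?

17

Track the card's position through each in-shuffle:
22 → 20 → 16 → 8 → 17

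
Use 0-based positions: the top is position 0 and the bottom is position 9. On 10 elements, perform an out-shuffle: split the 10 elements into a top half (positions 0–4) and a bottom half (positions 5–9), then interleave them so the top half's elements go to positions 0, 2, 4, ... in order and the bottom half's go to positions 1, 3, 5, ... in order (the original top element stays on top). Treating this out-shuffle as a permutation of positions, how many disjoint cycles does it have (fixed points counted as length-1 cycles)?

4

Trace each unvisited position around until it returns:
(0) (1 2 4 8 7 5) (3 6) (9)
4 cycles in total.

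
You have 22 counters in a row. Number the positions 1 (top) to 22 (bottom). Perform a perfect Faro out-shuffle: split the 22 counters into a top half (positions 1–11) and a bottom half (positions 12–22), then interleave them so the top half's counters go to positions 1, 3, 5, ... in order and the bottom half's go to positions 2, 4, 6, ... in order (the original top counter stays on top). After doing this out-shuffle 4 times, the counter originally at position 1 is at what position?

Position 1 is a fixed point of every out-shuffle, so the counter never moves.

1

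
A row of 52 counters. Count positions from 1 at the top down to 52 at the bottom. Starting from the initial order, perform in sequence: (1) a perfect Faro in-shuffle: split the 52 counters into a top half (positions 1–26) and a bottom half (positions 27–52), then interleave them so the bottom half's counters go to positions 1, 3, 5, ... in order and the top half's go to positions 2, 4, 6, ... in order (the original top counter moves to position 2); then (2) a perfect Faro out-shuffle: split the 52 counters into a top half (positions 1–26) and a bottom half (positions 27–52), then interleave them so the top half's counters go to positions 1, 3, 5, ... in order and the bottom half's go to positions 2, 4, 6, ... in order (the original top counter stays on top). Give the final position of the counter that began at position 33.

25

Track the counter from position 33 forward through each operation:
  after op 1 (in-shuffle): 33 → 13
  after op 2 (out-shuffle): 13 → 25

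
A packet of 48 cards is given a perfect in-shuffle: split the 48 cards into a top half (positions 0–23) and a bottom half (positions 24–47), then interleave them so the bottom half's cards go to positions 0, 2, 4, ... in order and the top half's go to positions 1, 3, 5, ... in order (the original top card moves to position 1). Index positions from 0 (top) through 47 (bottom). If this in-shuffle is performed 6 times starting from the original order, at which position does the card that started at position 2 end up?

44

Track the card's position through each in-shuffle:
2 → 5 → 11 → 23 → 47 → 46 → 44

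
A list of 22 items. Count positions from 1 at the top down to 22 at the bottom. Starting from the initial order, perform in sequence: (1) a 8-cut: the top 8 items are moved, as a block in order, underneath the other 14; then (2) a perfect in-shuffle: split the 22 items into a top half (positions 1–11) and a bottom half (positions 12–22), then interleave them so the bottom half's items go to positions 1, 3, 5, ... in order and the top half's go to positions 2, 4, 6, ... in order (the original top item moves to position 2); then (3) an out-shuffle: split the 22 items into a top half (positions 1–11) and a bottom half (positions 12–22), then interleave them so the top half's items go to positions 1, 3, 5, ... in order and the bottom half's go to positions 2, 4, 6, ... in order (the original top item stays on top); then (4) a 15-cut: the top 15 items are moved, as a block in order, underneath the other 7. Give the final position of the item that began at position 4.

11

Track the item from position 4 forward through each operation:
  after op 1 (cut 8): 4 → 18
  after op 2 (in-shuffle): 18 → 13
  after op 3 (out-shuffle): 13 → 4
  after op 4 (cut 15): 4 → 11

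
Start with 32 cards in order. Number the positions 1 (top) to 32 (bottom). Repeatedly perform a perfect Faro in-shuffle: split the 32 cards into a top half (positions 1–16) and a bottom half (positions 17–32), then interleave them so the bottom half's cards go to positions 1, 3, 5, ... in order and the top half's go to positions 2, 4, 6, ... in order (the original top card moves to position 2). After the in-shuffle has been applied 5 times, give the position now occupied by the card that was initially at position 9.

24

Track the card's position through each in-shuffle:
9 → 18 → 3 → 6 → 12 → 24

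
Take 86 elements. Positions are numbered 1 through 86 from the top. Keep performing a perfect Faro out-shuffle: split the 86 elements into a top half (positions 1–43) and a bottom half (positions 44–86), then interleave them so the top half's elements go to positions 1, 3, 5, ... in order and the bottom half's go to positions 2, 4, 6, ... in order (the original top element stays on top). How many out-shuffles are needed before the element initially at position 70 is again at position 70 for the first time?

8

Follow position 70 under repeated out-shuffles:
70 → 54 → 22 → 43 → 85 → 84 → 82 → 78 → 70
It first returns after 8 out-shuffles.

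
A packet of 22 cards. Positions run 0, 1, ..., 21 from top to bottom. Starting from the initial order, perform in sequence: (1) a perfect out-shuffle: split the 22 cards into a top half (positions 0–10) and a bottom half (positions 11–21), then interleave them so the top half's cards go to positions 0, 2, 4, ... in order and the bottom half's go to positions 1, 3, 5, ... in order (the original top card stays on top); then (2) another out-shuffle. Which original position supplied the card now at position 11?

Undo the operations in reverse order, starting from position 11:
  undo op 2 (out-shuffle, from bottom half): 11 ← 16
  undo op 1 (out-shuffle, from top half): 16 ← 8
So the card at position 11 came from original position 8.

8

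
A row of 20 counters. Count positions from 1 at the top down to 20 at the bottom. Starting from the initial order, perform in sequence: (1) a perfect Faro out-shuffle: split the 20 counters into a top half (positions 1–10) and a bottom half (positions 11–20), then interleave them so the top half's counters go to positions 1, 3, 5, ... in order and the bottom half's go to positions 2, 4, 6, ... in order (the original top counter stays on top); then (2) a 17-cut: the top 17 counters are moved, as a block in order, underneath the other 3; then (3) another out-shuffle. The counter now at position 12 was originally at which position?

7

Undo the operations in reverse order, starting from position 12:
  undo op 3 (out-shuffle, from bottom half): 12 ← 16
  undo op 2 (cut 17): 16 ← 13
  undo op 1 (out-shuffle, from top half): 13 ← 7
So the counter at position 12 came from original position 7.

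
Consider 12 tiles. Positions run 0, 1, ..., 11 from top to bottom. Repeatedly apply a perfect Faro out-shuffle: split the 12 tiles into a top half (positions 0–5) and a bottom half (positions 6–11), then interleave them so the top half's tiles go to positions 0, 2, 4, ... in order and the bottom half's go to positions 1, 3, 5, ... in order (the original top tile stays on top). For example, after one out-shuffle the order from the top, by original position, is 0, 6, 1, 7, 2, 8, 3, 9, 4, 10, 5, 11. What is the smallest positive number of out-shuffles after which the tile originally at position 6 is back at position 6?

Follow position 6 under repeated out-shuffles:
6 → 1 → 2 → 4 → 8 → 5 → 10 → 9 → 7 → 3 → 6
It first returns after 10 out-shuffles.

10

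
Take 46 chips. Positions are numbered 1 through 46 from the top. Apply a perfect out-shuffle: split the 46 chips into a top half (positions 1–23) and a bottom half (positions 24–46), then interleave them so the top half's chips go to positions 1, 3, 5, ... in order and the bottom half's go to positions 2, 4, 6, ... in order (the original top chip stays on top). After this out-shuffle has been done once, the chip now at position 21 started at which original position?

Work backwards from position 21, undoing one out-shuffle at a time:
21 ← 11
So the chip now at position 21 started at position 11.

11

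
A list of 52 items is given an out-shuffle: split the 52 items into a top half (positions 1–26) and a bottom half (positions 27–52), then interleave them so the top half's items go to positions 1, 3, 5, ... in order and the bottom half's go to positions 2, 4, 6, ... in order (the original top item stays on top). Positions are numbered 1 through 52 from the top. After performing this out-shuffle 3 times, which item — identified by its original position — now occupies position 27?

Work backwards from position 27, undoing one out-shuffle at a time:
27 ← 14 ← 33 ← 17
So the item now at position 27 started at position 17.

17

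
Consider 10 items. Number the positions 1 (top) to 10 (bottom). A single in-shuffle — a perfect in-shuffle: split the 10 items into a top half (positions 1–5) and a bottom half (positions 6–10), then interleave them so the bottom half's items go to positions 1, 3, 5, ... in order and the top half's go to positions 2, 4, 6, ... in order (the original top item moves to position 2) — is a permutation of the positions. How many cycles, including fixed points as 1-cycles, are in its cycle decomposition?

1

Trace each unvisited position around until it returns:
(1 2 4 8 5 10 9 7 3 6)
1 cycle in total.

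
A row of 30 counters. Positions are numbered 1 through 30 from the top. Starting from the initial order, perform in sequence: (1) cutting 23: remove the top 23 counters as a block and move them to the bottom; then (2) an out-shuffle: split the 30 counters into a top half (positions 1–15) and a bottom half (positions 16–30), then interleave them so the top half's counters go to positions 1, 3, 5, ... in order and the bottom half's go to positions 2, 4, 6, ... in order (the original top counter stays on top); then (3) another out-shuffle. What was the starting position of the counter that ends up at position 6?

Undo the operations in reverse order, starting from position 6:
  undo op 3 (out-shuffle, from bottom half): 6 ← 18
  undo op 2 (out-shuffle, from bottom half): 18 ← 24
  undo op 1 (cut 23): 24 ← 17
So the counter at position 6 came from original position 17.

17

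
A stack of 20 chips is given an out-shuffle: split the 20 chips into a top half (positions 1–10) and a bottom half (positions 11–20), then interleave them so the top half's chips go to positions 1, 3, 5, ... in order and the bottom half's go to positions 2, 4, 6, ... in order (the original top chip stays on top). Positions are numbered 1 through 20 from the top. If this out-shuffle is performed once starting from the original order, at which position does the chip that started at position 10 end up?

Track the chip's position through each out-shuffle:
10 → 19

19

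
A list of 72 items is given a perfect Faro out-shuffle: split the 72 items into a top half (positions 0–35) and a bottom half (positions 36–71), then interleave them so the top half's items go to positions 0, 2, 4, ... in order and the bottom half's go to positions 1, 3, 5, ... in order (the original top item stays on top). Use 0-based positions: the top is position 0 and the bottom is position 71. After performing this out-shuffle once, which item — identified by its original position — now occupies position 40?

20

Work backwards from position 40, undoing one out-shuffle at a time:
40 ← 20
So the item now at position 40 started at position 20.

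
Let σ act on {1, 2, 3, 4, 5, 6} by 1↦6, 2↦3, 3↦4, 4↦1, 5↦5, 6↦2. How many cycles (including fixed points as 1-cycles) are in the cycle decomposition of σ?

2

Cycle decomposition: (1 6 2 3 4) (5).
2 cycles.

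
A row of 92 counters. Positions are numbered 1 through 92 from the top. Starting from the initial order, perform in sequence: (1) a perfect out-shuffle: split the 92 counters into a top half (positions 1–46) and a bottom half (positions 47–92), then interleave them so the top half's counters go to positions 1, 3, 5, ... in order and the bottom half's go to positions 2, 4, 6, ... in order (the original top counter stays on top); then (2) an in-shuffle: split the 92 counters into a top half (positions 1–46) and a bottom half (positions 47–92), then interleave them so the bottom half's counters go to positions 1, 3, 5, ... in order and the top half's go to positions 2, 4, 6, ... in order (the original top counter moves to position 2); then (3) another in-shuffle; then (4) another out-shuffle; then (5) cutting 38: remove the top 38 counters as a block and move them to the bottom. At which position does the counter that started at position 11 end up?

38

Track the counter from position 11 forward through each operation:
  after op 1 (out-shuffle): 11 → 21
  after op 2 (in-shuffle): 21 → 42
  after op 3 (in-shuffle): 42 → 84
  after op 4 (out-shuffle): 84 → 76
  after op 5 (cut 38): 76 → 38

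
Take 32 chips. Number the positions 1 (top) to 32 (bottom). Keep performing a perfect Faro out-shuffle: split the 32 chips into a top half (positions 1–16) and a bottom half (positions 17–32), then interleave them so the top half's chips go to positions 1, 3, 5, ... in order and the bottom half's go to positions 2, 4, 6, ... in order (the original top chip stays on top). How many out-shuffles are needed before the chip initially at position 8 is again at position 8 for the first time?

Follow position 8 under repeated out-shuffles:
8 → 15 → 29 → 26 → 20 → 8
It first returns after 5 out-shuffles.

5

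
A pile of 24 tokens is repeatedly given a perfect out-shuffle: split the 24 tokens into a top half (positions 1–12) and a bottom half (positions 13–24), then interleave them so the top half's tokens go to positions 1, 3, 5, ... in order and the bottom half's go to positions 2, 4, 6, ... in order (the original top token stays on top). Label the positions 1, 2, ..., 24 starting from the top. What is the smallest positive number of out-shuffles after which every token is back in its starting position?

The out-shuffle permutes the 24 positions with cycle lengths [1, 1, 11, 11].
Every token is home exactly when every cycle has completed a whole number of laps, i.e. after lcm(1, 11) = 11 out-shuffles.

11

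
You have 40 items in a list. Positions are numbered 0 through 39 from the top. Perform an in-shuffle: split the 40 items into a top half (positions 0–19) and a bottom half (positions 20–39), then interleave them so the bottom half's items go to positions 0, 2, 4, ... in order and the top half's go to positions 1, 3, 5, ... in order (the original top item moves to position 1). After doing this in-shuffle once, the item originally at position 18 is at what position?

Track the item's position through each in-shuffle:
18 → 37

37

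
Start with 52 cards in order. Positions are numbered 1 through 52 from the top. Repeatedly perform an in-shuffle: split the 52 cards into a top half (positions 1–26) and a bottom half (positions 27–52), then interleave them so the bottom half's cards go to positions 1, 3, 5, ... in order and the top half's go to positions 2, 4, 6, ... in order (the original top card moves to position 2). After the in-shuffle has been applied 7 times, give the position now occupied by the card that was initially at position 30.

Track the card's position through each in-shuffle:
30 → 7 → 14 → 28 → 3 → 6 → 12 → 24

24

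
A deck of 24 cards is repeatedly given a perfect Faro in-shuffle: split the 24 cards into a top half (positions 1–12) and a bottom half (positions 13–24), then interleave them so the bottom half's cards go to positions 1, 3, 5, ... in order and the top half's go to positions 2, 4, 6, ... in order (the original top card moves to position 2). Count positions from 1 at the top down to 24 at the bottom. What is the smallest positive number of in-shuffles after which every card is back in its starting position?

The in-shuffle permutes the 24 positions with cycle lengths [4, 20].
Every card is home exactly when every cycle has completed a whole number of laps, i.e. after lcm(4, 20) = 20 in-shuffles.

20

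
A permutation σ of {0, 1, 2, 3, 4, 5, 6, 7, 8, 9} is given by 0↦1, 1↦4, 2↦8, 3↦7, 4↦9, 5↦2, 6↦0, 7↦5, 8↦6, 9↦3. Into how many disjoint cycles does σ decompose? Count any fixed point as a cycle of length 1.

Cycle decomposition: (0 1 4 9 3 7 5 2 8 6).
1 cycle.

1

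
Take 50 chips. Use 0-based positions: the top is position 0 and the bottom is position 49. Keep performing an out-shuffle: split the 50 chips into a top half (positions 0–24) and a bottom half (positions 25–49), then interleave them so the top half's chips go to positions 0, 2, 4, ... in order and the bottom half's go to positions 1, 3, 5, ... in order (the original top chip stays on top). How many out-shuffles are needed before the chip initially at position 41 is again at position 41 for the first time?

Follow position 41 under repeated out-shuffles:
41 → 33 → 17 → 34 → 19 → 38 → 27 → 5 → ... → 41 (length 21)
It first returns after 21 out-shuffles.

21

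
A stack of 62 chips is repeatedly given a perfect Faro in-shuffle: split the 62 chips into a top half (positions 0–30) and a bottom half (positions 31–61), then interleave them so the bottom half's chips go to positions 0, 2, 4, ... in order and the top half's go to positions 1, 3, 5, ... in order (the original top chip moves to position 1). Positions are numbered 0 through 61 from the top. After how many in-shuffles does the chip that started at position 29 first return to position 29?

Follow position 29 under repeated in-shuffles:
29 → 59 → 56 → 50 → 38 → 14 → 29
It first returns after 6 in-shuffles.

6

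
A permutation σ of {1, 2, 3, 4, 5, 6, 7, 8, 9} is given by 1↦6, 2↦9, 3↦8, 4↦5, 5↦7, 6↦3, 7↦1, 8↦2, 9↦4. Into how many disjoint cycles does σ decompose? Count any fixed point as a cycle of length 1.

Cycle decomposition: (1 6 3 8 2 9 4 5 7).
1 cycle.

1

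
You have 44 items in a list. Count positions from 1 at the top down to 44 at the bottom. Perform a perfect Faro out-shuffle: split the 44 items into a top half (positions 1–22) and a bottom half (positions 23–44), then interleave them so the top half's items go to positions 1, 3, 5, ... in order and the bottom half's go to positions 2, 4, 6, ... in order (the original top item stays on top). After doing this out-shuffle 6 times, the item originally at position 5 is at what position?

Track the item's position through each out-shuffle:
5 → 9 → 17 → 33 → 22 → 43 → 42

42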